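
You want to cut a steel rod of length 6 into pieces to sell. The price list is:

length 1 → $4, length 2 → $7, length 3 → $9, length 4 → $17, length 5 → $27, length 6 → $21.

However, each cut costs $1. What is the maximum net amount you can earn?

30

Let net[k] be the best obtainable value from length k. For each k, try every first piece i and keep the best of price[i] + net[k−i] minus the 1 cut fee when i<k.
net[1] = 4
net[2] = 7  (first piece 1, then net[1]=4)
net[3] = 10  (first piece 1, then net[2]=7)
net[4] = 17
net[5] = 27
net[6] = 30  (first piece 1, then net[5]=27)
One optimal plan: pieces 5 + 1 (1 cut) → $31 − $1 = $30.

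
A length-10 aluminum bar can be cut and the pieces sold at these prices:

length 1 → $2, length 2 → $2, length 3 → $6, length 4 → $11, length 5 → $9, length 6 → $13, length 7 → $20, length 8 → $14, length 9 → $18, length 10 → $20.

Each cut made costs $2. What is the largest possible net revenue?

Build net[k] bottom-up: net[k] = max over allowed piece i of (p[i] + net[k−i]) − 2 per cut.
net[1] = 2
net[2] = max(2+2-2, 2+0) = 2
net[3] = max(2+2-2, 2+2-2, 6+0) = 6
net[4] = max(2+6-2, 2+2-2, 6+2-2, 11+0) = 11
net[5] = max(2+11-2, 2+6-2, 6+2-2, 11+2-2, 9+0) = 11
net[6] = max(2+11-2, 2+11-2, 6+6-2, 11+2-2, 9+2-2, 13+0) = 13
net[7] = max(2+13-2, 2+11-2, 6+11-2, …, 13+2-2, 20+0) = 20
net[8] = max(2+20-2, 2+13-2, 6+11-2, …, 20+2-2, 14+0) = 20
net[9] = max(2+20-2, 2+20-2, 6+13-2, …, 14+2-2, 18+0) = 20
net[10] = max(2+20-2, 2+20-2, 6+20-2, …, 18+2-2, 20+0) = 24
One optimal plan: pieces 7 + 3 (1 cut) → $26 − $2 = $24.

24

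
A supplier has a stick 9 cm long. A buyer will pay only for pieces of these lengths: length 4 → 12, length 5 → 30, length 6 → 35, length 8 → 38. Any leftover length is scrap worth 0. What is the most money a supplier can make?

42

Let f[k] be the best obtainable value from length k. For each k, try every first piece i and keep the best of price[i] + f[k−i].
f[1] = 0
f[2] = 0
f[3] = 0
f[4] = 12
f[5] = max(12+0, 30+0) = 30
f[6] = max(12+0, 30+0, 35+0) = 35
f[7] = max(12+0, 30+0, 35+0) = 35
f[8] = max(12+12, 30+0, 35+0, 38+0) = 38
f[9] = max(12+30, 30+12, 35+0, 38+0) = 42
One optimal cutting: 5 + 4 → 42.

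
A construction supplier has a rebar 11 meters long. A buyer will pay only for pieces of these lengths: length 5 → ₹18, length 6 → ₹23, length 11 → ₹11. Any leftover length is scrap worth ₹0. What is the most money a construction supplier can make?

41

Build r[k] bottom-up: r[k] = max over allowed piece i of (p[i] + r[k−i]).
r[1] = 0
r[2] = 0
r[3] = 0
r[4] = 0
r[5] = 18
r[6] = max(18+0, 23+0) = 23
r[7] = max(18+0, 23+0) = 23
r[8] = max(18+0, 23+0) = 23
r[9] = max(18+0, 23+0) = 23
r[10] = max(18+18, 23+0) = 36
r[11] = max(18+23, 23+18, 11+0) = 41
One optimal cutting: 6 + 5 → ₹41.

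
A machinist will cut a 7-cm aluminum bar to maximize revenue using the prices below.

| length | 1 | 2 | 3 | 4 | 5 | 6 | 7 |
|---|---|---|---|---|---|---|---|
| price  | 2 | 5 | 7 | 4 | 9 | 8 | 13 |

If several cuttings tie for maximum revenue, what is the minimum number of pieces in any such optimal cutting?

Let r[k] be the best obtainable value from length k. For each k, try every first piece i and keep the best of price[i] + r[k−i].
r[1] = 2
r[2] = max(2+2, 5+0) = 5
r[3] = max(2+5, 5+2, 7+0) = 7
r[4] = max(2+7, 5+5, 7+2, 4+0) = 10
r[5] = max(2+10, 5+7, 7+5, 4+2, 9+0) = 12
r[6] = max(2+12, 5+10, 7+7, 4+5, 9+2, 8+0) = 15
r[7] = max(2+15, 5+12, 7+10, …, 8+2, 13+0) = 17
Maximum revenue is $17.
Now minimize piece count subject to staying optimal: for each k, pieces[k] = 1 + min over i with p[i]+r[k−i]=r[k] of pieces[k−i].
pieces[4] = 2
pieces[5] = 2
pieces[6] = 3
pieces[7] = 3

3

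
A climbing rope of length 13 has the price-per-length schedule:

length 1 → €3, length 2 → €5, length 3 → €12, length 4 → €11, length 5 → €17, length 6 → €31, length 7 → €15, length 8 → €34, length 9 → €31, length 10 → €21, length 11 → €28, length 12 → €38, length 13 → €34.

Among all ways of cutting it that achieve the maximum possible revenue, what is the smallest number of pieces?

3

Build r[k] bottom-up: r[k] = max over allowed piece i of (p[i] + r[k−i]).
r[1] = 3
r[2] = 6  (first piece 1, then r[1]=3)
r[3] = 12
r[4] = 15  (first piece 1, then r[3]=12)
r[5] = 18  (first piece 1, then r[4]=15)
r[6] = 31
r[7] = 34  (first piece 1, then r[6]=31)
r[8] = 37  (first piece 1, then r[7]=34)
r[9] = 43  (first piece 3, then r[6]=31)
r[10] = 46  (first piece 1, then r[9]=43)
r[11] = 49  (first piece 1, then r[10]=46)
r[12] = 62  (first piece 6, then r[6]=31)
r[13] = 65  (first piece 1, then r[12]=62)
Maximum revenue is €65.
Now minimize piece count subject to staying optimal: for each k, pieces[k] = 1 + min over i with p[i]+r[k−i]=r[k] of pieces[k−i].
pieces[10] = 3
pieces[11] = 4
pieces[12] = 2
pieces[13] = 3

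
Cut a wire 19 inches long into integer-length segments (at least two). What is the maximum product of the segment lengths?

972

Let m[k] be the best product for length k (with at least one cut). For each first piece i, the rest contributes max(k−i, m[k−i]).
m[2] = 1*max(1,0) = 1*1 = 1
m[3] = 1*max(2,1) = 1*2 = 2
m[4] = 2*max(2,1) = 2*2 = 4
m[5] = 2*max(3,2) = 2*3 = 6
m[6] = 3*max(3,2) = 3*3 = 9
m[7] = 2*max(5,6) = 2*6 = 12
m[8] = 2*max(6,9) = 2*9 = 18
m[9] = 3*max(6,9) = 3*9 = 27
m[10] = 2*max(8,18) = 2*18 = 36
m[11] = 2*max(9,27) = 2*27 = 54
m[12] = 3*max(9,27) = 3*27 = 81
m[13] = 2*max(11,54) = 2*54 = 108
m[14] = 2*max(12,81) = 2*81 = 162
m[15] = 3*max(12,81) = 3*81 = 243
m[16] = 2*max(14,162) = 2*162 = 324
m[17] = 2*max(15,243) = 2*243 = 486
m[18] = 3*max(15,243) = 3*243 = 729
m[19] = 2*max(17,486) = 2*486 = 972
One optimal split: 3 + 3 + 3 + 3 + 3 + 2 + 2; product 3*3*3*3*3*2*2 = 972.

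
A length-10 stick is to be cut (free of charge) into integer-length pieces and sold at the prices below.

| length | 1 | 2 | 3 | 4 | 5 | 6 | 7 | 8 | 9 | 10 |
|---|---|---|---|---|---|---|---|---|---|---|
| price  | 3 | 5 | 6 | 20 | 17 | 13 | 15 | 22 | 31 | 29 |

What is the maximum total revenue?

46

Consider every possible first cut. r[k] is the best of p[i]+r[k−i] over all sellable i≤k.
r[1] = 3
r[2] = max(3+3, 5+0) = 6
r[3] = max(3+6, 5+3, 6+0) = 9
r[4] = max(3+9, 5+6, 6+3, 20+0) = 20
r[5] = max(3+20, 5+9, 6+6, 20+3, 17+0) = 23
r[6] = max(3+23, 5+20, 6+9, 20+6, 17+3, 13+0) = 26
r[7] = max(3+26, 5+23, 6+20, …, 13+3, 15+0) = 29
r[8] = max(3+29, 5+26, 6+23, …, 15+3, 22+0) = 40
r[9] = max(3+40, 5+29, 6+26, …, 22+3, 31+0) = 43
r[10] = max(3+43, 5+40, 6+29, …, 31+3, 29+0) = 46
One optimal cutting: 4 + 4 + 1 + 1 → $20 + $20 + $3 + $3 = $46.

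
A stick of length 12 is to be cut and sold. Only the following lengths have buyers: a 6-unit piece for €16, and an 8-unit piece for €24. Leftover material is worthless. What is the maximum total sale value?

Let best[k] be the best obtainable value from length k. For each k, try every first piece i and keep the best of price[i] + best[k−i].
best[1] = 0
best[2] = 0
best[3] = 0
best[4] = 0
best[5] = 0
best[6] = 16
best[7] = 16
best[8] = 24
best[9] = 24
best[10] = 24
best[11] = 24
best[12] = 32  (first piece 6, then best[6]=16)
One optimal cutting: 6 + 6 → €32.

32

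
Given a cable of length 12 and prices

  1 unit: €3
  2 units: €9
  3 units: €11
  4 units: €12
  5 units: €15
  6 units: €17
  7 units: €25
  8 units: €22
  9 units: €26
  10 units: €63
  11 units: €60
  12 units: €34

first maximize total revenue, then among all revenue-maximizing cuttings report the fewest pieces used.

Consider every possible first cut. r[k] is the best of p[i]+r[k−i] over all sellable i≤k.
r[1] = 3
r[2] = 9
r[3] = 12  (first piece 1, then r[2]=9)
r[4] = 18  (first piece 2, then r[2]=9)
r[5] = 21  (first piece 1, then r[4]=18)
r[6] = 27  (first piece 2, then r[4]=18)
r[7] = 30  (first piece 1, then r[6]=27)
r[8] = 36  (first piece 2, then r[6]=27)
r[9] = 39  (first piece 1, then r[8]=36)
r[10] = 63
r[11] = 66  (first piece 1, then r[10]=63)
r[12] = 72  (first piece 2, then r[10]=63)
Maximum revenue is €72.
Now minimize piece count subject to staying optimal: for each k, pieces[k] = 1 + min over i with p[i]+r[k−i]=r[k] of pieces[k−i].
pieces[9] = 5
pieces[10] = 1
pieces[11] = 2
pieces[12] = 2

2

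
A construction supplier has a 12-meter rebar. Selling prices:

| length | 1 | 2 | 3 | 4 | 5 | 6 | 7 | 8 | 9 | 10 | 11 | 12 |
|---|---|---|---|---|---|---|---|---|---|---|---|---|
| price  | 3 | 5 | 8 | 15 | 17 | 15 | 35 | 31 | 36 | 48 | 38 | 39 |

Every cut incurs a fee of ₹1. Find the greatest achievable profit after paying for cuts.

Let v[k] be the best obtainable value from length k. For each k, try every first piece i and keep the best of price[i] + v[k−i] minus the 1 cut fee when i<k.
v[1] = 3
v[2] = 5  (first piece 1, then v[1]=3)
v[3] = 8
v[4] = 15
v[5] = 17  (first piece 1, then v[4]=15)
v[6] = 19  (first piece 1, then v[5]=17)
v[7] = 35
v[8] = 37  (first piece 1, then v[7]=35)
v[9] = 39  (first piece 1, then v[8]=37)
v[10] = 48
v[11] = 50  (first piece 1, then v[10]=48)
v[12] = 52  (first piece 1, then v[11]=50)
One optimal plan: pieces 10 + 1 + 1 (2 cuts) → ₹54 − ₹2 = ₹52.

52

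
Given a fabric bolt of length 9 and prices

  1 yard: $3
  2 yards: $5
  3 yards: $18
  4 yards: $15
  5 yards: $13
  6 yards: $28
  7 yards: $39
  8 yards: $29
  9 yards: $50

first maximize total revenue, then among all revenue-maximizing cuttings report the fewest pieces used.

3

Consider every possible first cut. r[k] is the best of p[i]+r[k−i] over all sellable i≤k.
r[1] = 3
r[2] = max(3+3, 5+0) = 6
r[3] = max(3+6, 5+3, 18+0) = 18
r[4] = max(3+18, 5+6, 18+3, 15+0) = 21
r[5] = max(3+21, 5+18, 18+6, 15+3, 13+0) = 24
r[6] = max(3+24, 5+21, 18+18, 15+6, 13+3, 28+0) = 36
r[7] = max(3+36, 5+24, 18+21, …, 28+3, 39+0) = 39
r[8] = max(3+39, 5+36, 18+24, …, 39+3, 29+0) = 42
r[9] = max(3+42, 5+39, 18+36, …, 29+3, 50+0) = 54
Maximum revenue is $54.
Now minimize piece count subject to staying optimal: for each k, pieces[k] = 1 + min over i with p[i]+r[k−i]=r[k] of pieces[k−i].
pieces[6] = 2
pieces[7] = 1
pieces[8] = 2
pieces[9] = 3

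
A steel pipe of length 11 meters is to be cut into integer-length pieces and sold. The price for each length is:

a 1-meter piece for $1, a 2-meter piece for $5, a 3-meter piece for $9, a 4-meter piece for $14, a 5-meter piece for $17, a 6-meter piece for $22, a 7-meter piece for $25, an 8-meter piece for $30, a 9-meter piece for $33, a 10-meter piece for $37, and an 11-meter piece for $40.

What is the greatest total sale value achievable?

Let R[k] be the best obtainable value from length k. For each k, try every first piece i and keep the best of price[i] + R[k−i].
R[1] = 1
R[2] = max(1+1, 5+0) = 5
R[3] = max(1+5, 5+1, 9+0) = 9
R[4] = max(1+9, 5+5, 9+1, 14+0) = 14
R[5] = max(1+14, 5+9, 9+5, 14+1, 17+0) = 17
R[6] = max(1+17, 5+14, 9+9, 14+5, 17+1, 22+0) = 22
R[7] = max(1+22, 5+17, 9+14, …, 22+1, 25+0) = 25
R[8] = max(1+25, 5+22, 9+17, …, 25+1, 30+0) = 30
R[9] = max(1+30, 5+25, 9+22, …, 30+1, 33+0) = 33
R[10] = max(1+33, 5+30, 9+25, …, 33+1, 37+0) = 37
R[11] = max(1+37, 5+33, 9+30, …, 37+1, 40+0) = 40
Best is to sell the whole 11-meter piece uncut for $40.

40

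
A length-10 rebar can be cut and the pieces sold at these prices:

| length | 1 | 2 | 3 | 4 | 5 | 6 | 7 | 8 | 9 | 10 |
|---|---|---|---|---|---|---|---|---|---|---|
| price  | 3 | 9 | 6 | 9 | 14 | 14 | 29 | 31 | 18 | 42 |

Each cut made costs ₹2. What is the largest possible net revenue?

42

Consider every possible first cut. v[k] is the best of p[i]+v[k−i] over all sellable i≤k, charging 2 whenever i<k.
v[1] = 3
v[2] = max(3+3-2, 9+0) = 9
v[3] = max(3+9-2, 9+3-2, 6+0) = 10
v[4] = max(3+10-2, 9+9-2, 6+3-2, 9+0) = 16
v[5] = max(3+16-2, 9+10-2, 6+9-2, 9+3-2, 14+0) = 17
v[6] = max(3+17-2, 9+16-2, 6+10-2, 9+9-2, 14+3-2, 14+0) = 23
v[7] = max(3+23-2, 9+17-2, 6+16-2, …, 14+3-2, 29+0) = 29
v[8] = max(3+29-2, 9+23-2, 6+17-2, …, 29+3-2, 31+0) = 31
v[9] = max(3+31-2, 9+29-2, 6+23-2, …, 31+3-2, 18+0) = 36
v[10] = max(3+36-2, 9+31-2, 6+29-2, …, 18+3-2, 42+0) = 42
Best is to make no cuts and sell whole for ₹42.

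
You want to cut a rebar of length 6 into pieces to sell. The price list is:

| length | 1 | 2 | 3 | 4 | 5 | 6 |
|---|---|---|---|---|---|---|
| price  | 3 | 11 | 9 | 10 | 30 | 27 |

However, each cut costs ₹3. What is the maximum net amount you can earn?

Consider every possible first cut. v[k] is the best of p[i]+v[k−i] over all sellable i≤k, charging 3 whenever i<k.
v[1] = 3
v[2] = max(3+3-3, 11+0) = 11
v[3] = max(3+11-3, 11+3-3, 9+0) = 11
v[4] = max(3+11-3, 11+11-3, 9+3-3, 10+0) = 19
v[5] = max(3+19-3, 11+11-3, 9+11-3, 10+3-3, 30+0) = 30
v[6] = max(3+30-3, 11+19-3, 9+11-3, 10+11-3, 30+3-3, 27+0) = 30
One optimal plan: pieces 5 + 1 (1 cut) → ₹33 − ₹3 = ₹30.

30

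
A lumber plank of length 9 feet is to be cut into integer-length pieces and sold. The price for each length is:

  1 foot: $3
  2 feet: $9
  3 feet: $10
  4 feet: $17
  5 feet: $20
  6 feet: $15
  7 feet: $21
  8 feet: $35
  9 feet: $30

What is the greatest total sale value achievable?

39

Consider every possible first cut. v[k] is the best of p[i]+v[k−i] over all sellable i≤k.
v[1] = 3
v[2] = max(3+3, 9+0) = 9
v[3] = max(3+9, 9+3, 10+0) = 12
v[4] = max(3+12, 9+9, 10+3, 17+0) = 18
v[5] = max(3+18, 9+12, 10+9, 17+3, 20+0) = 21
v[6] = max(3+21, 9+18, 10+12, 17+9, 20+3, 15+0) = 27
v[7] = max(3+27, 9+21, 10+18, …, 15+3, 21+0) = 30
v[8] = max(3+30, 9+27, 10+21, …, 21+3, 35+0) = 36
v[9] = max(3+36, 9+30, 10+27, …, 35+3, 30+0) = 39
One optimal cutting: 2 + 2 + 2 + 2 + 1 → $9 + $9 + $9 + $9 + $3 = $39.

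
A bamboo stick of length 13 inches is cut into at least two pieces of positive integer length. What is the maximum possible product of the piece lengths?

108

Fill f[k] for k=2..13: at each k try every first piece i and multiply by the better of (k−i) uncut or f[k−i].
Small cases: f[2]=1, f[3]=2, f[4]=4, f[5]=6, f[6]=9.
f[7] = 2×max(5,6) = 2×6 = 12
f[8] = 2×max(6,9) = 2×9 = 18
f[9] = 3×max(6,9) = 3×9 = 27
f[10] = 2×max(8,18) = 2×18 = 36
f[11] = 2×max(9,27) = 2×27 = 54
f[12] = 3×max(9,27) = 3×27 = 81
f[13] = 2×max(11,54) = 2×54 = 108
One optimal split: 3 + 3 + 3 + 2 + 2; product 3×3×3×2×2 = 108.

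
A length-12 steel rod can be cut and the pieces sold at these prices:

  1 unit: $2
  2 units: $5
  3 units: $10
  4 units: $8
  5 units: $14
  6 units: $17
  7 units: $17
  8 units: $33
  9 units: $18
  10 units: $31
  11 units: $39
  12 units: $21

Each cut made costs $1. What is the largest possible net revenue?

43

Let r[k] be the best obtainable value from length k. For each k, try every first piece i and keep the best of price[i] + r[k−i] minus the 1 cut fee when i<k.
r[1] = 2
r[2] = 5
r[3] = 10
r[4] = 11  (first piece 1, then r[3]=10)
r[5] = 14  (first piece 2, then r[3]=10)
r[6] = 19  (first piece 3, then r[3]=10)
r[7] = 20  (first piece 1, then r[6]=19)
r[8] = 33
r[9] = 34  (first piece 1, then r[8]=33)
r[10] = 37  (first piece 2, then r[8]=33)
r[11] = 42  (first piece 3, then r[8]=33)
r[12] = 43  (first piece 1, then r[11]=42)
One optimal plan: pieces 8 + 3 + 1 (2 cuts) → $45 − $2 = $43.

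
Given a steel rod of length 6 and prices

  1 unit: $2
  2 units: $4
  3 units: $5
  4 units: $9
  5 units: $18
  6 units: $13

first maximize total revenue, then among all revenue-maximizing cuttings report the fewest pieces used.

2

Consider every possible first cut. r[k] is the best of p[i]+r[k−i] over all sellable i≤k.
r[1] = 2
r[2] = max(2+2, 4+0) = 4
r[3] = max(2+4, 4+2, 5+0) = 6
r[4] = max(2+6, 4+4, 5+2, 9+0) = 9
r[5] = max(2+9, 4+6, 5+4, 9+2, 18+0) = 18
r[6] = max(2+18, 4+9, 5+6, 9+4, 18+2, 13+0) = 20
Maximum revenue is $20.
Now minimize piece count subject to staying optimal: for each k, pieces[k] = 1 + min over i with p[i]+r[k−i]=r[k] of pieces[k−i].
pieces[3] = 2
pieces[4] = 1
pieces[5] = 1
pieces[6] = 2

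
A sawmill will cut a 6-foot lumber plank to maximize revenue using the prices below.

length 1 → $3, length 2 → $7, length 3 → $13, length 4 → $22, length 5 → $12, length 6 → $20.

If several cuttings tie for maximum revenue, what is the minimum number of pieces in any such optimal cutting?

2

Consider every possible first cut. r[k] is the best of p[i]+r[k−i] over all sellable i≤k.
r[1] = 3
r[2] = 7
r[3] = 13
r[4] = 22
r[5] = 25  (first piece 1, then r[4]=22)
r[6] = 29  (first piece 2, then r[4]=22)
Maximum revenue is $29.
Now minimize piece count subject to staying optimal: for each k, pieces[k] = 1 + min over i with p[i]+r[k−i]=r[k] of pieces[k−i].
pieces[3] = 1
pieces[4] = 1
pieces[5] = 2
pieces[6] = 2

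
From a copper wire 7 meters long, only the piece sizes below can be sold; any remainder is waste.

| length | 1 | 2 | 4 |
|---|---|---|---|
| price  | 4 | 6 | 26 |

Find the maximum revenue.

38

Consider every possible first cut. best[k] is the best of p[i]+best[k−i] over all sellable i≤k.
best[1] = 4
best[2] = 8  (first piece 1, then best[1]=4)
best[3] = 12  (first piece 1, then best[2]=8)
best[4] = 26
best[5] = 30  (first piece 1, then best[4]=26)
best[6] = 34  (first piece 1, then best[5]=30)
best[7] = 38  (first piece 1, then best[6]=34)
One optimal cutting: 4 + 1 + 1 + 1 → €38.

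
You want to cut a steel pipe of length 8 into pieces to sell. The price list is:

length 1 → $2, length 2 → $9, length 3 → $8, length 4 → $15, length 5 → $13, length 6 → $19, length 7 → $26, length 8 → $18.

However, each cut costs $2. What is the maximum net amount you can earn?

30

Consider every possible first cut. r[k] is the best of p[i]+r[k−i] over all sellable i≤k, charging 2 whenever i<k.
r[1] = 2
r[2] = max(2+2-2, 9+0) = 9
r[3] = max(2+9-2, 9+2-2, 8+0) = 9
r[4] = max(2+9-2, 9+9-2, 8+2-2, 15+0) = 16
r[5] = max(2+16-2, 9+9-2, 8+9-2, 15+2-2, 13+0) = 16
r[6] = max(2+16-2, 9+16-2, 8+9-2, 15+9-2, 13+2-2, 19+0) = 23
r[7] = max(2+23-2, 9+16-2, 8+16-2, …, 19+2-2, 26+0) = 26
r[8] = max(2+26-2, 9+23-2, 8+16-2, …, 26+2-2, 18+0) = 30
One optimal plan: pieces 2 + 2 + 2 + 2 (3 cuts) → $36 − $6 = $30.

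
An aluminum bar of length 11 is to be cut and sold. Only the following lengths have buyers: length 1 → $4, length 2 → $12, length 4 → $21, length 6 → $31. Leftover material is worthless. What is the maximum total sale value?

Build f[k] bottom-up: f[k] = max over allowed piece i of (p[i] + f[k−i]).
f[1] = 4
f[2] = 12
f[3] = 16  (first piece 1, then f[2]=12)
f[4] = 24  (first piece 2, then f[2]=12)
f[5] = 28  (first piece 1, then f[4]=24)
f[6] = 36  (first piece 2, then f[4]=24)
f[7] = 40  (first piece 1, then f[6]=36)
f[8] = 48  (first piece 2, then f[6]=36)
f[9] = 52  (first piece 1, then f[8]=48)
f[10] = 60  (first piece 2, then f[8]=48)
f[11] = 64  (first piece 1, then f[10]=60)
One optimal cutting: 2 + 2 + 2 + 2 + 2 + 1 → $64.

64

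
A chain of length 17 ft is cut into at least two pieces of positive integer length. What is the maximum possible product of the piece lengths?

486

Define f[k] = max over 1≤i<k of i · max(k−i, f[k−i]); the inner max lets the remainder stay uncut if that's better.
f[2] = 1×max(1,0) = 1×1 = 1
f[3] = max(1×2, 2×1) = 2
f[4] = max(1×3, 2×2, 3×1) = 4
f[5] = max(1×4, 2×3, 3×2, 4×1) = 6
f[6] = max(1×6, 2×4, 3×3, 4×2, 5×1) = 9
f[7] = max(1×9, 2×6, 3×4, 4×3, 5×2, 6×1) = 12
f[8] = max(1×12, 2×9, 3×6, …, 6×2, 7×1) = 18
f[9] = max(1×18, 2×12, 3×9, …, 7×2, 8×1) = 27
f[10] = max(1×27, 2×18, 3×12, …, 8×2, 9×1) = 36
f[11] = max(1×36, 2×27, 3×18, …, 9×2, 10×1) = 54
f[12] = max(1×54, 2×36, 3×27, …, 10×2, 11×1) = 81
f[13] = max(1×81, 2×54, 3×36, …, 11×2, 12×1) = 108
f[14] = max(1×108, 2×81, 3×54, …, 12×2, 13×1) = 162
f[15] = max(1×162, 2×108, 3×81, …, 13×2, 14×1) = 243
f[16] = max(1×243, 2×162, 3×108, …, 14×2, 15×1) = 324
f[17] = max(1×324, 2×243, 3×162, …, 15×2, 16×1) = 486
One optimal split: 3 + 3 + 3 + 3 + 3 + 2; product 3×3×3×3×3×2 = 486.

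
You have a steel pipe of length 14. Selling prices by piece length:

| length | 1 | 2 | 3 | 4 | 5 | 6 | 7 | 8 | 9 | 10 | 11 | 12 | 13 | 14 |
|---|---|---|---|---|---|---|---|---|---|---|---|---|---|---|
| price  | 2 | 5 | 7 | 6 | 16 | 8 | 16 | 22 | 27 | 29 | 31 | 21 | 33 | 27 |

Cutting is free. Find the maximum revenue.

43

Consider every possible first cut. R[k] is the best of p[i]+R[k−i] over all sellable i≤k.
R[1] = 2
R[2] = 5
R[3] = 7  (first piece 1, then R[2]=5)
R[4] = 10  (first piece 2, then R[2]=5)
R[5] = 16
R[6] = 18  (first piece 1, then R[5]=16)
R[7] = 21  (first piece 2, then R[5]=16)
R[8] = 23  (first piece 1, then R[7]=21)
R[9] = 27
R[10] = 32  (first piece 5, then R[5]=16)
R[11] = 34  (first piece 1, then R[10]=32)
R[12] = 37  (first piece 2, then R[10]=32)
R[13] = 39  (first piece 1, then R[12]=37)
R[14] = 43  (first piece 5, then R[9]=27)
One optimal cutting: 9 + 5 → $27 + $16 = $43.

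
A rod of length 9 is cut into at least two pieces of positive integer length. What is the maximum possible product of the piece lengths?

Let m[k] be the best product for length k (with at least one cut). For each first piece i, the rest contributes max(k−i, m[k−i]).
Small cases: m[2]=1.
m[3] = max(1·2, 2·1) = 2
m[4] = max(1·3, 2·2, 3·1) = 4
m[5] = max(1·4, 2·3, 3·2, 4·1) = 6
m[6] = max(1·6, 2·4, 3·3, 4·2, 5·1) = 9
m[7] = max(1·9, 2·6, 3·4, 4·3, 5·2, 6·1) = 12
m[8] = max(1·12, 2·9, 3·6, …, 6·2, 7·1) = 18
m[9] = max(1·18, 2·12, 3·9, …, 7·2, 8·1) = 27
One optimal split: 3 + 3 + 3; product 3·3·3 = 27.

27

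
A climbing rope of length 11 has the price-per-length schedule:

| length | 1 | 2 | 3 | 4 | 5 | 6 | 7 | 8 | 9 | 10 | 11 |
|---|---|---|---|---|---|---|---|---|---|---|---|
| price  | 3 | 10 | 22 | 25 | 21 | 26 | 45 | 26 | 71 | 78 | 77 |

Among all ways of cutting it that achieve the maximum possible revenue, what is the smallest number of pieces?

Build r[k] bottom-up: r[k] = max over allowed piece i of (p[i] + r[k−i]).
r[1] = 3
r[2] = max(3+3, 10+0) = 10
r[3] = max(3+10, 10+3, 22+0) = 22
r[4] = max(3+22, 10+10, 22+3, 25+0) = 25
r[5] = max(3+25, 10+22, 22+10, 25+3, 21+0) = 32
r[6] = max(3+32, 10+25, 22+22, 25+10, 21+3, 26+0) = 44
r[7] = max(3+44, 10+32, 22+25, …, 26+3, 45+0) = 47
r[8] = max(3+47, 10+44, 22+32, …, 45+3, 26+0) = 54
r[9] = max(3+54, 10+47, 22+44, …, 26+3, 71+0) = 71
r[10] = max(3+71, 10+54, 22+47, …, 71+3, 78+0) = 78
r[11] = max(3+78, 10+71, 22+54, …, 78+3, 77+0) = 81
Maximum revenue is €81.
Now minimize piece count subject to staying optimal: for each k, pieces[k] = 1 + min over i with p[i]+r[k−i]=r[k] of pieces[k−i].
pieces[8] = 3
pieces[9] = 1
pieces[10] = 1
pieces[11] = 2

2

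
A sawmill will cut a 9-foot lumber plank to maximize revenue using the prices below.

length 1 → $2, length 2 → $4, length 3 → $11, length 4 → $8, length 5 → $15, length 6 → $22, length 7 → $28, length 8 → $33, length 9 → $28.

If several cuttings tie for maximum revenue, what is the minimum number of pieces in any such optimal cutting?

2

Let r[k] be the best obtainable value from length k. For each k, try every first piece i and keep the best of price[i] + r[k−i].
r[1] = 2
r[2] = max(2+2, 4+0) = 4
r[3] = max(2+4, 4+2, 11+0) = 11
r[4] = max(2+11, 4+4, 11+2, 8+0) = 13
r[5] = max(2+13, 4+11, 11+4, 8+2, 15+0) = 15
r[6] = max(2+15, 4+13, 11+11, 8+4, 15+2, 22+0) = 22
r[7] = max(2+22, 4+15, 11+13, …, 22+2, 28+0) = 28
r[8] = max(2+28, 4+22, 11+15, …, 28+2, 33+0) = 33
r[9] = max(2+33, 4+28, 11+22, …, 33+2, 28+0) = 35
Maximum revenue is $35.
Now minimize piece count subject to staying optimal: for each k, pieces[k] = 1 + min over i with p[i]+r[k−i]=r[k] of pieces[k−i].
pieces[6] = 1
pieces[7] = 1
pieces[8] = 1
pieces[9] = 2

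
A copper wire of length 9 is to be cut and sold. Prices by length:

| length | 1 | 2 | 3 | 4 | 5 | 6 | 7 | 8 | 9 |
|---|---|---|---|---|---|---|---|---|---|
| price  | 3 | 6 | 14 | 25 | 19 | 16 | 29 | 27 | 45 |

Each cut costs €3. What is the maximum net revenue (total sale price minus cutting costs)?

47

Let net[k] be the best obtainable value from length k. For each k, try every first piece i and keep the best of price[i] + net[k−i] minus the 3 cut fee when i<k.
net[1] = 3
net[2] = 6
net[3] = 14
net[4] = 25
net[5] = 25  (first piece 1, then net[4]=25)
net[6] = 28  (first piece 2, then net[4]=25)
net[7] = 36  (first piece 3, then net[4]=25)
net[8] = 47  (first piece 4, then net[4]=25)
net[9] = 47  (first piece 1, then net[8]=47)
One optimal plan: pieces 4 + 4 + 1 (2 cuts) → €53 − €6 = €47.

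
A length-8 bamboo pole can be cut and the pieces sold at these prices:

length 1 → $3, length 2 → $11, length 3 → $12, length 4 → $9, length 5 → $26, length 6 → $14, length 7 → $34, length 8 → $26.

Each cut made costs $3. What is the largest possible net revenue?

35

Consider every possible first cut. net[k] is the best of p[i]+net[k−i] over all sellable i≤k, charging 3 whenever i<k.
net[1] = 3
net[2] = max(3+3-3, 11+0) = 11
net[3] = max(3+11-3, 11+3-3, 12+0) = 12
net[4] = max(3+12-3, 11+11-3, 12+3-3, 9+0) = 19
net[5] = max(3+19-3, 11+12-3, 12+11-3, 9+3-3, 26+0) = 26
net[6] = max(3+26-3, 11+19-3, 12+12-3, 9+11-3, 26+3-3, 14+0) = 27
net[7] = max(3+27-3, 11+26-3, 12+19-3, …, 14+3-3, 34+0) = 34
net[8] = max(3+34-3, 11+27-3, 12+26-3, …, 34+3-3, 26+0) = 35
One optimal plan: pieces 2 + 2 + 2 + 2 (3 cuts) → $44 − $9 = $35.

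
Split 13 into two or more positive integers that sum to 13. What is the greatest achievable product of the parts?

Define g[k] = max over 1≤i<k of i · max(k−i, g[k−i]); the inner max lets the remainder stay uncut if that's better.
g[2] = 1·max(1,0) = 1·1 = 1
g[3] = max(1·2, 2·1) = 2
g[4] = max(1·3, 2·2, 3·1) = 4
g[5] = max(1·4, 2·3, 3·2, 4·1) = 6
g[6] = max(1·6, 2·4, 3·3, 4·2, 5·1) = 9
g[7] = max(1·9, 2·6, 3·4, 4·3, 5·2, 6·1) = 12
g[8] = max(1·12, 2·9, 3·6, …, 6·2, 7·1) = 18
g[9] = max(1·18, 2·12, 3·9, …, 7·2, 8·1) = 27
g[10] = max(1·27, 2·18, 3·12, …, 8·2, 9·1) = 36
g[11] = max(1·36, 2·27, 3·18, …, 9·2, 10·1) = 54
g[12] = max(1·54, 2·36, 3·27, …, 10·2, 11·1) = 81
g[13] = max(1·81, 2·54, 3·36, …, 11·2, 12·1) = 108
One optimal split: 3 + 3 + 3 + 2 + 2; product 3·3·3·2·2 = 108.

108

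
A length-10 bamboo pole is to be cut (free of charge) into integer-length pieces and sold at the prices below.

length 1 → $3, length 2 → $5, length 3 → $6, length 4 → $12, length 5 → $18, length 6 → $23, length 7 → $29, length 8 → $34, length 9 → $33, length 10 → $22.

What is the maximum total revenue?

Let best[k] be the best obtainable value from length k. For each k, try every first piece i and keep the best of price[i] + best[k−i].
best[1] = 3
best[2] = max(3+3, 5+0) = 6
best[3] = max(3+6, 5+3, 6+0) = 9
best[4] = max(3+9, 5+6, 6+3, 12+0) = 12
best[5] = max(3+12, 5+9, 6+6, 12+3, 18+0) = 18
best[6] = max(3+18, 5+12, 6+9, 12+6, 18+3, 23+0) = 23
best[7] = max(3+23, 5+18, 6+12, …, 23+3, 29+0) = 29
best[8] = max(3+29, 5+23, 6+18, …, 29+3, 34+0) = 34
best[9] = max(3+34, 5+29, 6+23, …, 34+3, 33+0) = 37
best[10] = max(3+37, 5+34, 6+29, …, 33+3, 22+0) = 40
One optimal cutting: 8 + 1 + 1 → $34 + $3 + $3 = $40.

40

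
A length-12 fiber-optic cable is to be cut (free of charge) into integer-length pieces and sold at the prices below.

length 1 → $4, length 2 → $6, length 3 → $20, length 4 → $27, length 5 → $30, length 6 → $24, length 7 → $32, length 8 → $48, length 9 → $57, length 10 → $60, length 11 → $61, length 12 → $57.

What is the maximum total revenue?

81

Consider every possible first cut. best[k] is the best of p[i]+best[k−i] over all sellable i≤k.
best[1] = 4
best[2] = 8  (first piece 1, then best[1]=4)
best[3] = 20
best[4] = 27
best[5] = 31  (first piece 1, then best[4]=27)
best[6] = 40  (first piece 3, then best[3]=20)
best[7] = 47  (first piece 3, then best[4]=27)
best[8] = 54  (first piece 4, then best[4]=27)
best[9] = 60  (first piece 3, then best[6]=40)
best[10] = 67  (first piece 3, then best[7]=47)
best[11] = 74  (first piece 3, then best[8]=54)
best[12] = 81  (first piece 4, then best[8]=54)
One optimal cutting: 4 + 4 + 4 → $27 + $27 + $27 = $81.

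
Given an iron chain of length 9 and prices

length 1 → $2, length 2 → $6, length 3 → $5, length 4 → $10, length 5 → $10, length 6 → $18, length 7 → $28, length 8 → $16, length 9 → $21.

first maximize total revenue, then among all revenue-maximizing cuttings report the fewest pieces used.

Let r[k] be the best obtainable value from length k. For each k, try every first piece i and keep the best of price[i] + r[k−i].
r[1] = 2
r[2] = 6
r[3] = 8  (first piece 1, then r[2]=6)
r[4] = 12  (first piece 2, then r[2]=6)
r[5] = 14  (first piece 1, then r[4]=12)
r[6] = 18  (first piece 2, then r[4]=12)
r[7] = 28
r[8] = 30  (first piece 1, then r[7]=28)
r[9] = 34  (first piece 2, then r[7]=28)
Maximum revenue is $34.
Now minimize piece count subject to staying optimal: for each k, pieces[k] = 1 + min over i with p[i]+r[k−i]=r[k] of pieces[k−i].
pieces[6] = 1
pieces[7] = 1
pieces[8] = 2
pieces[9] = 2

2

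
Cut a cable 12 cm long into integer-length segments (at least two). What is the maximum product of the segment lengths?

81

Let prod[k] be the best product for length k (with at least one cut). For each first piece i, the rest contributes max(k−i, prod[k−i]).
prod[2] = 1*max(1,0) = 1*1 = 1
prod[3] = max(1*2, 2*1) = 2
prod[4] = max(1*3, 2*2, 3*1) = 4
prod[5] = max(1*4, 2*3, 3*2, 4*1) = 6
prod[6] = max(1*6, 2*4, 3*3, 4*2, 5*1) = 9
prod[7] = max(1*9, 2*6, 3*4, 4*3, 5*2, 6*1) = 12
prod[8] = max(1*12, 2*9, 3*6, …, 6*2, 7*1) = 18
prod[9] = max(1*18, 2*12, 3*9, …, 7*2, 8*1) = 27
prod[10] = max(1*27, 2*18, 3*12, …, 8*2, 9*1) = 36
prod[11] = max(1*36, 2*27, 3*18, …, 9*2, 10*1) = 54
prod[12] = max(1*54, 2*36, 3*27, …, 10*2, 11*1) = 81
One optimal split: 3 + 3 + 3 + 3; product 3*3*3*3 = 81.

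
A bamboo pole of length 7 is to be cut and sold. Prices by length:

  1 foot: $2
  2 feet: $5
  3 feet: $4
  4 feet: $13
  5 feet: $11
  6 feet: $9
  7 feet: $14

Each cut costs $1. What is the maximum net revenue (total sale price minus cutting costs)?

Consider every possible first cut. r[k] is the best of p[i]+r[k−i] over all sellable i≤k, charging 1 whenever i<k.
r[1] = 2
r[2] = max(2+2-1, 5+0) = 5
r[3] = max(2+5-1, 5+2-1, 4+0) = 6
r[4] = max(2+6-1, 5+5-1, 4+2-1, 13+0) = 13
r[5] = max(2+13-1, 5+6-1, 4+5-1, 13+2-1, 11+0) = 14
r[6] = max(2+14-1, 5+13-1, 4+6-1, 13+5-1, 11+2-1, 9+0) = 17
r[7] = max(2+17-1, 5+14-1, 4+13-1, …, 9+2-1, 14+0) = 18
One optimal plan: pieces 4 + 2 + 1 (2 cuts) → $20 − $2 = $18.

18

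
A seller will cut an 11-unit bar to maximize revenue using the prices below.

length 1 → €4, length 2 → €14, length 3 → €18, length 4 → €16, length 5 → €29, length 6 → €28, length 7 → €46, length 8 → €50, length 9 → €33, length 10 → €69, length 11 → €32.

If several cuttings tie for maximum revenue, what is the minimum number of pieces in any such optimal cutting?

3

Consider every possible first cut. r[k] is the best of p[i]+r[k−i] over all sellable i≤k.
r[1] = 4
r[2] = 14
r[3] = 18  (first piece 1, then r[2]=14)
r[4] = 28  (first piece 2, then r[2]=14)
r[5] = 32  (first piece 1, then r[4]=28)
r[6] = 42  (first piece 2, then r[4]=28)
r[7] = 46  (first piece 1, then r[6]=42)
r[8] = 56  (first piece 2, then r[6]=42)
r[9] = 60  (first piece 1, then r[8]=56)
r[10] = 70  (first piece 2, then r[8]=56)
r[11] = 74  (first piece 1, then r[10]=70)
Maximum revenue is €74.
Now minimize piece count subject to staying optimal: for each k, pieces[k] = 1 + min over i with p[i]+r[k−i]=r[k] of pieces[k−i].
pieces[8] = 4
pieces[9] = 2
pieces[10] = 5
pieces[11] = 3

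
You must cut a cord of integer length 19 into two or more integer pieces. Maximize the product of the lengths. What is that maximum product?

Define f[k] = max over 1≤i<k of i · max(k−i, f[k−i]); the inner max lets the remainder stay uncut if that's better.
f[2] = 1×max(1,0) = 1×1 = 1
f[3] = 1×max(2,1) = 1×2 = 2
f[4] = 2×max(2,1) = 2×2 = 4
f[5] = 2×max(3,2) = 2×3 = 6
f[6] = 3×max(3,2) = 3×3 = 9
f[7] = 2×max(5,6) = 2×6 = 12
f[8] = 2×max(6,9) = 2×9 = 18
f[9] = 3×max(6,9) = 3×9 = 27
f[10] = 2×max(8,18) = 2×18 = 36
f[11] = 2×max(9,27) = 2×27 = 54
f[12] = 3×max(9,27) = 3×27 = 81
f[13] = 2×max(11,54) = 2×54 = 108
f[14] = 2×max(12,81) = 2×81 = 162
f[15] = 3×max(12,81) = 3×81 = 243
f[16] = 2×max(14,162) = 2×162 = 324
f[17] = 2×max(15,243) = 2×243 = 486
f[18] = 3×max(15,243) = 3×243 = 729
f[19] = 2×max(17,486) = 2×486 = 972
One optimal split: 3 + 3 + 3 + 3 + 3 + 2 + 2; product 3×3×3×3×3×2×2 = 972.

972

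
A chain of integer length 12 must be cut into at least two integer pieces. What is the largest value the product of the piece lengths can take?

Define g[k] = max over 1≤i<k of i · max(k−i, g[k−i]); the inner max lets the remainder stay uncut if that's better.
Small cases: g[2]=1, g[3]=2, g[4]=4, g[5]=6, g[6]=9, g[7]=12.
g[8] = 2·max(6,9) = 2·9 = 18
g[9] = 3·max(6,9) = 3·9 = 27
g[10] = 2·max(8,18) = 2·18 = 36
g[11] = 2·max(9,27) = 2·27 = 54
g[12] = 3·max(9,27) = 3·27 = 81
One optimal split: 3 + 3 + 3 + 3; product 3·3·3·3 = 81.

81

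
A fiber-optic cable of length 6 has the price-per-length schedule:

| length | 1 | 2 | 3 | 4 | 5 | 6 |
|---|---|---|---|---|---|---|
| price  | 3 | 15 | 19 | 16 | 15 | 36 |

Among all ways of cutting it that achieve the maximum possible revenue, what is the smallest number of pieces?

3

Let r[k] be the best obtainable value from length k. For each k, try every first piece i and keep the best of price[i] + r[k−i].
r[1] = 3
r[2] = max(3+3, 15+0) = 15
r[3] = max(3+15, 15+3, 19+0) = 19
r[4] = max(3+19, 15+15, 19+3, 16+0) = 30
r[5] = max(3+30, 15+19, 19+15, 16+3, 15+0) = 34
r[6] = max(3+34, 15+30, 19+19, 16+15, 15+3, 36+0) = 45
Maximum revenue is $45.
Now minimize piece count subject to staying optimal: for each k, pieces[k] = 1 + min over i with p[i]+r[k−i]=r[k] of pieces[k−i].
pieces[3] = 1
pieces[4] = 2
pieces[5] = 2
pieces[6] = 3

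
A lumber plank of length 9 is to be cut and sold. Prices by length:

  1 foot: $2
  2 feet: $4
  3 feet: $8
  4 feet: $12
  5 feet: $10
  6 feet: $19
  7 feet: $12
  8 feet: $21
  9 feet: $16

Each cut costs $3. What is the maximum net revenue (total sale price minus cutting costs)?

Consider every possible first cut. net[k] is the best of p[i]+net[k−i] over all sellable i≤k, charging 3 whenever i<k.
net[1] = 2
net[2] = 4
net[3] = 8
net[4] = 12
net[5] = 11  (first piece 1, then net[4]=12)
net[6] = 19
net[7] = 18  (first piece 1, then net[6]=19)
net[8] = 21  (first piece 4, then net[4]=12)
net[9] = 24  (first piece 3, then net[6]=19)
One optimal plan: pieces 6 + 3 (1 cut) → $27 − $3 = $24.

24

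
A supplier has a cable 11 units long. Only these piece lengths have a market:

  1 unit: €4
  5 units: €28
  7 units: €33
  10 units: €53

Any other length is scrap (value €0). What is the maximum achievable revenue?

60

Consider every possible first cut. r[k] is the best of p[i]+r[k−i] over all sellable i≤k.
r[1] = 4
r[2] = 8  (first piece 1, then r[1]=4)
r[3] = 12  (first piece 1, then r[2]=8)
r[4] = 16  (first piece 1, then r[3]=12)
r[5] = max(4+16, 28+0) = 28
r[6] = max(4+28, 28+4) = 32
r[7] = max(4+32, 28+8, 33+0) = 36
r[8] = max(4+36, 28+12, 33+4) = 40
r[9] = max(4+40, 28+16, 33+8) = 44
r[10] = max(4+44, 28+28, 33+12, 53+0) = 56
r[11] = max(4+56, 28+32, 33+16, 53+4) = 60
One optimal cutting: 5 + 5 + 1 → €60.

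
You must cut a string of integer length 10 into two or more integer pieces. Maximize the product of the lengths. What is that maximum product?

36

Let f[k] be the best product for length k (with at least one cut). For each first piece i, the rest contributes max(k−i, f[k−i]).
f[2] = 1·max(1,0) = 1·1 = 1
f[3] = 1·max(2,1) = 1·2 = 2
f[4] = 2·max(2,1) = 2·2 = 4
f[5] = 2·max(3,2) = 2·3 = 6
f[6] = 3·max(3,2) = 3·3 = 9
f[7] = 2·max(5,6) = 2·6 = 12
f[8] = 2·max(6,9) = 2·9 = 18
f[9] = 3·max(6,9) = 3·9 = 27
f[10] = 2·max(8,18) = 2·18 = 36
One optimal split: 3 + 3 + 2 + 2; product 3·3·2·2 = 36.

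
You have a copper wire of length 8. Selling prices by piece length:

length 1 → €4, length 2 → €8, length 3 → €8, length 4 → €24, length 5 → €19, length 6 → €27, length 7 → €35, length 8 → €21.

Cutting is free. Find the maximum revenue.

Build v[k] bottom-up: v[k] = max over allowed piece i of (p[i] + v[k−i]).
v[1] = 4
v[2] = 8  (first piece 1, then v[1]=4)
v[3] = 12  (first piece 1, then v[2]=8)
v[4] = 24
v[5] = 28  (first piece 1, then v[4]=24)
v[6] = 32  (first piece 1, then v[5]=28)
v[7] = 36  (first piece 1, then v[6]=32)
v[8] = 48  (first piece 4, then v[4]=24)
One optimal cutting: 4 + 4 → €24 + €24 = €48.

48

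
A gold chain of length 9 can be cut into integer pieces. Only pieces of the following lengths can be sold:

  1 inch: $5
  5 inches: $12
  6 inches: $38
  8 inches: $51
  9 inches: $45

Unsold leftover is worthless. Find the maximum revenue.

56

Consider every possible first cut. f[k] is the best of p[i]+f[k−i] over all sellable i≤k.
f[1] = 5
f[2] = 10  (first piece 1, then f[1]=5)
f[3] = 15  (first piece 1, then f[2]=10)
f[4] = 20  (first piece 1, then f[3]=15)
f[5] = 25  (first piece 1, then f[4]=20)
f[6] = 38
f[7] = 43  (first piece 1, then f[6]=38)
f[8] = 51
f[9] = 56  (first piece 1, then f[8]=51)
One optimal cutting: 8 + 1 → $56.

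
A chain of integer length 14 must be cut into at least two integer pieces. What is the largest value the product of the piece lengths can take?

Fill m[k] for k=2..14: at each k try every first piece i and multiply by the better of (k−i) uncut or m[k−i].
m[2] = 1·max(1,0) = 1·1 = 1
m[3] = 1·max(2,1) = 1·2 = 2
m[4] = 2·max(2,1) = 2·2 = 4
m[5] = 2·max(3,2) = 2·3 = 6
m[6] = 3·max(3,2) = 3·3 = 9
m[7] = 2·max(5,6) = 2·6 = 12
m[8] = 2·max(6,9) = 2·9 = 18
m[9] = 3·max(6,9) = 3·9 = 27
m[10] = 2·max(8,18) = 2·18 = 36
m[11] = 2·max(9,27) = 2·27 = 54
m[12] = 3·max(9,27) = 3·27 = 81
m[13] = 2·max(11,54) = 2·54 = 108
m[14] = 2·max(12,81) = 2·81 = 162
One optimal split: 3 + 3 + 3 + 3 + 2; product 3·3·3·3·2 = 162.

162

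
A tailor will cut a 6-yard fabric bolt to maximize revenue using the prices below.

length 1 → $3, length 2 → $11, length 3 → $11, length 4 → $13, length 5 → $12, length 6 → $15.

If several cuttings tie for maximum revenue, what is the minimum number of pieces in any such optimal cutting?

3

Consider every possible first cut. r[k] is the best of p[i]+r[k−i] over all sellable i≤k.
r[1] = 3
r[2] = max(3+3, 11+0) = 11
r[3] = max(3+11, 11+3, 11+0) = 14
r[4] = max(3+14, 11+11, 11+3, 13+0) = 22
r[5] = max(3+22, 11+14, 11+11, 13+3, 12+0) = 25
r[6] = max(3+25, 11+22, 11+14, 13+11, 12+3, 15+0) = 33
Maximum revenue is $33.
Now minimize piece count subject to staying optimal: for each k, pieces[k] = 1 + min over i with p[i]+r[k−i]=r[k] of pieces[k−i].
pieces[3] = 2
pieces[4] = 2
pieces[5] = 3
pieces[6] = 3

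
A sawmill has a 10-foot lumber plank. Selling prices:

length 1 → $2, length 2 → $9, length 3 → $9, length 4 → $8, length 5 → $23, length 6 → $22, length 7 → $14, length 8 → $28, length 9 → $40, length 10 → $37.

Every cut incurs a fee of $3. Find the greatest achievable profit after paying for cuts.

Consider every possible first cut. r[k] is the best of p[i]+r[k−i] over all sellable i≤k, charging 3 whenever i<k.
r[1] = 2
r[2] = 9
r[3] = 9
r[4] = 15  (first piece 2, then r[2]=9)
r[5] = 23
r[6] = 22  (first piece 1, then r[5]=23)
r[7] = 29  (first piece 2, then r[5]=23)
r[8] = 29  (first piece 3, then r[5]=23)
r[9] = 40
r[10] = 43  (first piece 5, then r[5]=23)
One optimal plan: pieces 5 + 5 (1 cut) → $46 − $3 = $43.

43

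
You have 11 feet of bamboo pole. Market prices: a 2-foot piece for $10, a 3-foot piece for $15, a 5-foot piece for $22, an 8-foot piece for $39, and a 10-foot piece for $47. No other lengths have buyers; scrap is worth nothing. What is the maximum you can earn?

Let f[k] be the best obtainable value from length k. For each k, try every first piece i and keep the best of price[i] + f[k−i].
f[1] = 0
f[2] = 10
f[3] = max(10+0, 15+0) = 15
f[4] = max(10+10, 15+0) = 20
f[5] = max(10+15, 15+10, 22+0) = 25
f[6] = max(10+20, 15+15, 22+0) = 30
f[7] = max(10+25, 15+20, 22+10) = 35
f[8] = max(10+30, 15+25, 22+15, 39+0) = 40
f[9] = max(10+35, 15+30, 22+20, 39+0) = 45
f[10] = max(10+40, 15+35, 22+25, 39+10, 47+0) = 50
f[11] = max(10+45, 15+40, 22+30, 39+15, 47+0) = 55
One optimal cutting: 3 + 2 + 2 + 2 + 2 → $55.

55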